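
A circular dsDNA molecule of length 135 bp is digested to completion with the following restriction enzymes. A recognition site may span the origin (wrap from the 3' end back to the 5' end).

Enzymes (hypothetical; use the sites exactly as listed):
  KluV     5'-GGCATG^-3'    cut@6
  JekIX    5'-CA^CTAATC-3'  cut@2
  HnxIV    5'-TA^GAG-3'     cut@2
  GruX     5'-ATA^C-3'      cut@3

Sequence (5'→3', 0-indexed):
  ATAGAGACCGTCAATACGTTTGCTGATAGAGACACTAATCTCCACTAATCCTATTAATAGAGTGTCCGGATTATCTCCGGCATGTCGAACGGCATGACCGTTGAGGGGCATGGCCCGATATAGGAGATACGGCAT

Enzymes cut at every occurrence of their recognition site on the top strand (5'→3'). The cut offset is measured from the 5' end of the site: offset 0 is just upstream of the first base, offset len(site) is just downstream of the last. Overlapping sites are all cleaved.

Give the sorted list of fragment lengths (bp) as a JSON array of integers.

Per-enzyme occurrences:
  KluV GGCATG/6: at [78, 90, 106] ⇒ [84, 96, 112]
  JekIX CACTAATC/2: at [32, 42] ⇒ [34, 44]
  HnxIV TAGAG/2: at [1, 26, 57] ⇒ [3, 28, 59]
  GruX ATAC/3: at [13, 126] ⇒ [16, 129]

Pooled cuts: [3, 16, 28, 34, 44, 59, 84, 96, 112, 129]

Fragments:
  3→16: 13 bp
  16→28: 12 bp
  28→34: 6 bp
  34→44: 10 bp
  44→59: 15 bp
  59→84: 25 bp
  84→96: 12 bp
  96→112: 16 bp
  112→129: 17 bp
  129→3 (wrap): 135-129+3 = 9 bp

[6,9,10,12,12,13,15,16,17,25]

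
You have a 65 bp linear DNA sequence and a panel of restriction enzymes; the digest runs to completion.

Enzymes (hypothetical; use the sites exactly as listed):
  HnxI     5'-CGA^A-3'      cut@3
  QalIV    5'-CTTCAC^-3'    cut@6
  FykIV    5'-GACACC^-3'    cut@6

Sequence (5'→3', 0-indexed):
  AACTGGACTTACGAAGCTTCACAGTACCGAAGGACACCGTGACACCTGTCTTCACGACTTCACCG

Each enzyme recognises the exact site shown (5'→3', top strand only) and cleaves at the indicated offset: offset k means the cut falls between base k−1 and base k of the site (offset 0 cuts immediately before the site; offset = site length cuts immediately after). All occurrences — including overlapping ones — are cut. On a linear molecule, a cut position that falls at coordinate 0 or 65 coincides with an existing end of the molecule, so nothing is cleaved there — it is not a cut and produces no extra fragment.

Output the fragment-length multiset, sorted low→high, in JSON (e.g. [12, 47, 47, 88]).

Site scan:
  HnxI (CGAA, off=3): starts [11, 27] → cuts [14, 30]
  QalIV (CTTCAC, off=6): starts [16, 49, 57] → cuts [22, 55, 63]
  FykIV (GACACC, off=6): starts [32, 40] → cuts [38, 46]

Pooled cuts: [14, 22, 30, 38, 46, 55, 63]

Fragments:
  [0,14): 14 bp
  [14,22): 8 bp
  [22,30): 8 bp
  [30,38): 8 bp
  [38,46): 8 bp
  [46,55): 9 bp
  [55,63): 8 bp
  [63,65): 2 bp

[2,8,8,8,8,8,9,14]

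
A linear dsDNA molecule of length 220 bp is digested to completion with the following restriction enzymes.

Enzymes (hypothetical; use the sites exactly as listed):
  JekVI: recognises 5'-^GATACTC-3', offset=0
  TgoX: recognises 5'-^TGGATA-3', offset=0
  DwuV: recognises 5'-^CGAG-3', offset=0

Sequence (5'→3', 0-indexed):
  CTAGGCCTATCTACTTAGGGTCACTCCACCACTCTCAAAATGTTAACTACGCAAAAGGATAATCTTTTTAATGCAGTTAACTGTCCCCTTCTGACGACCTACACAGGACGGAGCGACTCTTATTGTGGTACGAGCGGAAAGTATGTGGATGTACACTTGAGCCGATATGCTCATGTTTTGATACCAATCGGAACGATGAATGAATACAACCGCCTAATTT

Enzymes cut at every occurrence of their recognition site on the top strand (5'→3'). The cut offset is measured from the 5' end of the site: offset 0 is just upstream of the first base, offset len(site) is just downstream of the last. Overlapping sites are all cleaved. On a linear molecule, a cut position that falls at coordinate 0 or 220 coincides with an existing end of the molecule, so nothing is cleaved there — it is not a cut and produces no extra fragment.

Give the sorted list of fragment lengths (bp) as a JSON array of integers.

[90,130]

Scan for sites:
  JekVI (GATACTC, off=0): no sites
  TgoX (TGGATA, off=0): no sites
  DwuV CGAG/0: at [130] ⇒ [130]

All cut coordinates (distinct, sorted): [130]

Fragments:
  [0,130): 130 bp
  [130,220): 90 bp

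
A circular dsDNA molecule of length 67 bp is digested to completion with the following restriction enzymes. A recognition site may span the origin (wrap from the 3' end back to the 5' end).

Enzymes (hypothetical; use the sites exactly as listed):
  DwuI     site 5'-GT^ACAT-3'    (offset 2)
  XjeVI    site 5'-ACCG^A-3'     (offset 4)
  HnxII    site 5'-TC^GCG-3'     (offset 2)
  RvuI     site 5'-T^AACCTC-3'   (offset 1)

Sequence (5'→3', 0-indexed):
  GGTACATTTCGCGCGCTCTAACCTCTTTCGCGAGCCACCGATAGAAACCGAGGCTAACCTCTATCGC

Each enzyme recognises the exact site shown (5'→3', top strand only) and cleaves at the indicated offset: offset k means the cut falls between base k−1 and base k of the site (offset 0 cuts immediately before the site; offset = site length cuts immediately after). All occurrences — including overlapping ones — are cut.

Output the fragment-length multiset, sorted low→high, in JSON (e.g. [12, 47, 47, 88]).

Site scan:
  DwuI GTACAT/2: at [1] ⇒ [3]
  XjeVI ACCGA/4: at [36, 46] ⇒ [40, 50]
  HnxII TCGCG/2: at [8, 27, 63] ⇒ [10, 29, 65]
  RvuI TAACCTC/1: at [18, 54] ⇒ [19, 55]

Pooled cuts: [3, 10, 19, 29, 40, 50, 55, 65]

Fragment lengths:
  3→10: 7 bp
  10→19: 9 bp
  19→29: 10 bp
  29→40: 11 bp
  40→50: 10 bp
  50→55: 5 bp
  55→65: 10 bp
  65→3 (wrap): 67-65+3 = 5 bp

[5,5,7,9,10,10,10,11]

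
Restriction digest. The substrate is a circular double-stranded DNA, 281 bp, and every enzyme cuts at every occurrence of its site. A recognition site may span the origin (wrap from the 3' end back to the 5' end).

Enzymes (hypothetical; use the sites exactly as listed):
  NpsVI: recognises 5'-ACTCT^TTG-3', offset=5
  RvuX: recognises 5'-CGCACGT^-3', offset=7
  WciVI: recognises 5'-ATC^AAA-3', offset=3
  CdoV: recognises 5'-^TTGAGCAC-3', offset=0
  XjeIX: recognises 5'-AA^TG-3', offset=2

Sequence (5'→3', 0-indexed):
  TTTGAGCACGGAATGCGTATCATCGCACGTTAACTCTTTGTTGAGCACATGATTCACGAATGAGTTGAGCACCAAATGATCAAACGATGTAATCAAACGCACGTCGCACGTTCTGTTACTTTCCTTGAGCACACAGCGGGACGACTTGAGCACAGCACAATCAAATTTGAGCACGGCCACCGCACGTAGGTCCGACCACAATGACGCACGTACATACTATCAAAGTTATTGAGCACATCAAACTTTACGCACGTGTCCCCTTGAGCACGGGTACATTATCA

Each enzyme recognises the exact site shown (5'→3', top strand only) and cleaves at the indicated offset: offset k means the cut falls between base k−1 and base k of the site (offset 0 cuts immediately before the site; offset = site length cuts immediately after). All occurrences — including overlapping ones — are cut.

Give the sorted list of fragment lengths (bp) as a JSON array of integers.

[3,4,4,5,6,7,7,7,10,10,10,11,12,12,13,13,14,15,17,17,20,21,21,22]

Per-enzyme occurrences:
  NpsVI ACTCTTTG/5: at [32] ⇒ [37]
  RvuX CGCACGT/7: at [23, 97, 104, 180, 204, 247] ⇒ [30, 104, 111, 187, 211, 254]
  WciVI ATCAAA/3: at [78, 91, 159, 218, 236] ⇒ [81, 94, 162, 221, 239]
  CdoV TTGAGCAC/0: at [1, 40, 64, 124, 145, 166, 228, 260] ⇒ [1, 40, 64, 124, 145, 166, 228, 260]
  XjeIX AATG/2: at [11, 58, 74, 199] ⇒ [13, 60, 76, 201]

All cut coordinates (distinct, sorted): [1, 13, 30, 37, 40, 60, 64, 76, 81, 94, 104, 111, 124, 145, 162, 166, 187, 201, 211, 221, 228, 239, 254, 260]

Fragment lengths:
  1→13: 12 bp
  13→30: 17 bp
  30→37: 7 bp
  37→40: 3 bp
  40→60: 20 bp
  60→64: 4 bp
  64→76: 12 bp
  76→81: 5 bp
  81→94: 13 bp
  94→104: 10 bp
  104→111: 7 bp
  111→124: 13 bp
  124→145: 21 bp
  145→162: 17 bp
  162→166: 4 bp
  166→187: 21 bp
  187→201: 14 bp
  201→211: 10 bp
  211→221: 10 bp
  221→228: 7 bp
  228→239: 11 bp
  239→254: 15 bp
  254→260: 6 bp
  260→1 (wrap): 281-260+1 = 22 bp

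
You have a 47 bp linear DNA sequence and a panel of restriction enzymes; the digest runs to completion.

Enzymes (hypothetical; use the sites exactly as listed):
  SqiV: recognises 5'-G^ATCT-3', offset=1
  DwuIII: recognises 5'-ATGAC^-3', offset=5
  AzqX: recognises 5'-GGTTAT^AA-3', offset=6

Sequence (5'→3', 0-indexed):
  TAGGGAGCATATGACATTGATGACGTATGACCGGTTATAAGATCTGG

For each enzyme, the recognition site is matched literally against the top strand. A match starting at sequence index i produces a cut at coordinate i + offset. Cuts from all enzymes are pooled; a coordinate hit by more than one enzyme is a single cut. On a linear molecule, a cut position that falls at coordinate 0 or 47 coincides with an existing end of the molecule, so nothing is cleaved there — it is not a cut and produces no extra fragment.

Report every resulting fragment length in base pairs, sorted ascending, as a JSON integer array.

[3,6,7,7,9,15]

Scan for sites:
  SqiV (GATCT, off=1): starts [40] → cuts [41]
  DwuIII (ATGAC, off=5): starts [10, 19, 26] → cuts [15, 24, 31]
  AzqX (GGTTATAA, off=6): starts [32] → cuts [38]

All cut coordinates (distinct, sorted): [15, 24, 31, 38, 41]

Fragment lengths:
  [0,15): 15 bp
  [15,24): 9 bp
  [24,31): 7 bp
  [31,38): 7 bp
  [38,41): 3 bp
  [41,47): 6 bp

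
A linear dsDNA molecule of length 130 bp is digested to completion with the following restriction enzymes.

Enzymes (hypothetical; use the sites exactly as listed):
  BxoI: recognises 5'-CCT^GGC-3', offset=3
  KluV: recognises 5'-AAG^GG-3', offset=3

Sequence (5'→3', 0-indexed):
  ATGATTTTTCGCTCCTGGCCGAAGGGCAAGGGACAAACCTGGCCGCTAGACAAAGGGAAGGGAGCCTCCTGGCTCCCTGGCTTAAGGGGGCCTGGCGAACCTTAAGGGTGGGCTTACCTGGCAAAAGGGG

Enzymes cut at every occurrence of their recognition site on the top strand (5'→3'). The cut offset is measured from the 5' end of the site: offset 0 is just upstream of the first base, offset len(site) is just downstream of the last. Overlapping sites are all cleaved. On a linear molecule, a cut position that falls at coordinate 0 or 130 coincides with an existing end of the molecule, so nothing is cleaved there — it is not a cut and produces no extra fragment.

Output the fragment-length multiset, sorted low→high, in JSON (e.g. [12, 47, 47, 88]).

[3,5,6,7,8,8,8,8,10,10,13,13,15,16]

Scan for sites:
  BxoI CCTGGC/3: at [13, 37, 67, 75, 90, 116] ⇒ [16, 40, 70, 78, 93, 119]
  KluV AAGGG/3: at [21, 27, 52, 57, 83, 103, 124] ⇒ [24, 30, 55, 60, 86, 106, 127]

All cut coordinates (distinct, sorted): [16, 24, 30, 40, 55, 60, 70, 78, 86, 93, 106, 119, 127]

Fragments:
  [0,16): 16 bp
  [16,24): 8 bp
  [24,30): 6 bp
  [30,40): 10 bp
  [40,55): 15 bp
  [55,60): 5 bp
  [60,70): 10 bp
  [70,78): 8 bp
  [78,86): 8 bp
  [86,93): 7 bp
  [93,106): 13 bp
  [106,119): 13 bp
  [119,127): 8 bp
  [127,130): 3 bp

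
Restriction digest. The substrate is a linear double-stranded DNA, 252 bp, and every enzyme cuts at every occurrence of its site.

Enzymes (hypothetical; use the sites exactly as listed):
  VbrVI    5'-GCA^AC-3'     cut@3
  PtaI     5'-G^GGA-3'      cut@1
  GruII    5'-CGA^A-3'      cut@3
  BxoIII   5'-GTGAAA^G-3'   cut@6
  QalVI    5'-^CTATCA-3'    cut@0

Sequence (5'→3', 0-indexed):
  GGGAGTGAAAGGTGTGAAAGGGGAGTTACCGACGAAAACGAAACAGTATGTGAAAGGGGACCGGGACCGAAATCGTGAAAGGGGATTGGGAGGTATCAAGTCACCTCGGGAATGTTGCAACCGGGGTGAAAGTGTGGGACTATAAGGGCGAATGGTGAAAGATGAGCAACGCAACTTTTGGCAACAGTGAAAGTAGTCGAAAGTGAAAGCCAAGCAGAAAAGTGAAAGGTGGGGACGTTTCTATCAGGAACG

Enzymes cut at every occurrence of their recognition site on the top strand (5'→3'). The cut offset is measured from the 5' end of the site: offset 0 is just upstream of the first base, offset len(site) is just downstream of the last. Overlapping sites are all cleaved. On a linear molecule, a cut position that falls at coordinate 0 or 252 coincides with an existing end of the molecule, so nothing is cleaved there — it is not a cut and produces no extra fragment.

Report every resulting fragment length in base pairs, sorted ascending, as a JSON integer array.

Scan for sites:
  VbrVI GCAAC/3: at [116, 165, 170, 180] ⇒ [119, 168, 173, 183]
  PtaI GGGA/1: at [0, 20, 56, 62, 81, 87, 107, 135, 231] ⇒ [1, 21, 57, 63, 82, 88, 108, 136, 232]
  GruII CGAA/3: at [32, 38, 67, 148, 197] ⇒ [35, 41, 70, 151, 200]
  BxoIII GTGAAAG/6: at [4, 13, 49, 74, 125, 154, 186, 202, 221] ⇒ [10, 19, 55, 80, 131, 160, 192, 208, 227]
  QalVI CTATCA/0: at [240] ⇒ [240]

All cut coordinates (distinct, sorted): [1, 10, 19, 21, 35, 41, 55, 57, 63, 70, 80, 82, 88, 108, 119, 131, 136, 151, 160, 168, 173, 183, 192, 200, 208, 227, 232, 240]

Fragments:
  [0,1): 1 bp
  [1,10): 9 bp
  [10,19): 9 bp
  [19,21): 2 bp
  [21,35): 14 bp
  [35,41): 6 bp
  [41,55): 14 bp
  [55,57): 2 bp
  [57,63): 6 bp
  [63,70): 7 bp
  [70,80): 10 bp
  [80,82): 2 bp
  [82,88): 6 bp
  [88,108): 20 bp
  [108,119): 11 bp
  [119,131): 12 bp
  [131,136): 5 bp
  [136,151): 15 bp
  [151,160): 9 bp
  [160,168): 8 bp
  [168,173): 5 bp
  [173,183): 10 bp
  [183,192): 9 bp
  [192,200): 8 bp
  [200,208): 8 bp
  [208,227): 19 bp
  [227,232): 5 bp
  [232,240): 8 bp
  [240,252): 12 bp

[1,2,2,2,5,5,5,6,6,6,7,8,8,8,8,9,9,9,9,10,10,11,12,12,14,14,15,19,20]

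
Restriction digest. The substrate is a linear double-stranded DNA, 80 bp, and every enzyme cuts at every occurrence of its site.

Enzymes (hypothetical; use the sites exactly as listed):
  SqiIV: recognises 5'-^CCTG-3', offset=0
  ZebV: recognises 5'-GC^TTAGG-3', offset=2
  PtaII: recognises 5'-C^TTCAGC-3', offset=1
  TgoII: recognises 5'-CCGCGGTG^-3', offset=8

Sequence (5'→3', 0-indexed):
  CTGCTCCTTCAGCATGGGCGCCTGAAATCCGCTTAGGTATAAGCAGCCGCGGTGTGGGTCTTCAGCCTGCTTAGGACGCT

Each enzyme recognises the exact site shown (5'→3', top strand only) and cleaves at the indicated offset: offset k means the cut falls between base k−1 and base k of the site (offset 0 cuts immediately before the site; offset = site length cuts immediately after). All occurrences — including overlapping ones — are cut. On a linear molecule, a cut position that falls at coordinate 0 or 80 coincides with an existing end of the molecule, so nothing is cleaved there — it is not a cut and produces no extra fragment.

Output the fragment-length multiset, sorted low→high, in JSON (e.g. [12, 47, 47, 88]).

[5,5,6,7,10,12,13,22]

Per-enzyme occurrences:
  SqiIV CCTG/0: at [20, 65] ⇒ [20, 65]
  ZebV GCTTAGG/2: at [30, 68] ⇒ [32, 70]
  PtaII CTTCAGC/1: at [6, 59] ⇒ [7, 60]
  TgoII CCGCGGTG/8: at [46] ⇒ [54]

Pooled cuts: [7, 20, 32, 54, 60, 65, 70]

Fragment lengths:
  [0,7): 7 bp
  [7,20): 13 bp
  [20,32): 12 bp
  [32,54): 22 bp
  [54,60): 6 bp
  [60,65): 5 bp
  [65,70): 5 bp
  [70,80): 10 bp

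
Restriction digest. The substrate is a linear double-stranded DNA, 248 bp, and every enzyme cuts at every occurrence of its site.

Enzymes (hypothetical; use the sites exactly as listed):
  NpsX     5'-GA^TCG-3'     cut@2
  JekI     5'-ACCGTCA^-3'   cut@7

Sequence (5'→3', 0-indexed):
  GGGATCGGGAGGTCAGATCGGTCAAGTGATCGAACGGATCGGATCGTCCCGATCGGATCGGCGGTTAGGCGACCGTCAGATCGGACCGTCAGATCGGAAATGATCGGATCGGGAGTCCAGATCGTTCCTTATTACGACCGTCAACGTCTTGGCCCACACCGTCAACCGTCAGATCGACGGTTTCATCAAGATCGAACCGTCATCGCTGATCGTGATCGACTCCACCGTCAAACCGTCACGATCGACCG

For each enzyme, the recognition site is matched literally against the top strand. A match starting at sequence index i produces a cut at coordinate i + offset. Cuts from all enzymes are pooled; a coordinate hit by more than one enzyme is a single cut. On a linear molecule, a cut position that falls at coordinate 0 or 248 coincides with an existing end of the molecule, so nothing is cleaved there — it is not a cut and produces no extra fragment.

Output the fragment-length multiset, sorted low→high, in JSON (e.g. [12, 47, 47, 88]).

Site scan:
  NpsX (GATCG, off=2): starts [2, 15, 27, 36, 41, 50, 55, 78, 91, 101, 106, 119, 171, 189, 207, 213, 239] → cuts [4, 17, 29, 38, 43, 52, 57, 80, 93, 103, 108, 121, 173, 191, 209, 215, 241]
  JekI (ACCGTCA, off=7): starts [71, 84, 136, 157, 164, 195, 223, 231] → cuts [78, 91, 143, 164, 171, 202, 230, 238]

All cut coordinates (distinct, sorted): [4, 17, 29, 38, 43, 52, 57, 78, 80, 91, 93, 103, 108, 121, 143, 164, 171, 173, 191, 202, 209, 215, 230, 238, 241]

Fragment lengths:
  [0,4): 4 bp
  [4,17): 13 bp
  [17,29): 12 bp
  [29,38): 9 bp
  [38,43): 5 bp
  [43,52): 9 bp
  [52,57): 5 bp
  [57,78): 21 bp
  [78,80): 2 bp
  [80,91): 11 bp
  [91,93): 2 bp
  [93,103): 10 bp
  [103,108): 5 bp
  [108,121): 13 bp
  [121,143): 22 bp
  [143,164): 21 bp
  [164,171): 7 bp
  [171,173): 2 bp
  [173,191): 18 bp
  [191,202): 11 bp
  [202,209): 7 bp
  [209,215): 6 bp
  [215,230): 15 bp
  [230,238): 8 bp
  [238,241): 3 bp
  [241,248): 7 bp

[2,2,2,3,4,5,5,5,6,7,7,7,8,9,9,10,11,11,12,13,13,15,18,21,21,22]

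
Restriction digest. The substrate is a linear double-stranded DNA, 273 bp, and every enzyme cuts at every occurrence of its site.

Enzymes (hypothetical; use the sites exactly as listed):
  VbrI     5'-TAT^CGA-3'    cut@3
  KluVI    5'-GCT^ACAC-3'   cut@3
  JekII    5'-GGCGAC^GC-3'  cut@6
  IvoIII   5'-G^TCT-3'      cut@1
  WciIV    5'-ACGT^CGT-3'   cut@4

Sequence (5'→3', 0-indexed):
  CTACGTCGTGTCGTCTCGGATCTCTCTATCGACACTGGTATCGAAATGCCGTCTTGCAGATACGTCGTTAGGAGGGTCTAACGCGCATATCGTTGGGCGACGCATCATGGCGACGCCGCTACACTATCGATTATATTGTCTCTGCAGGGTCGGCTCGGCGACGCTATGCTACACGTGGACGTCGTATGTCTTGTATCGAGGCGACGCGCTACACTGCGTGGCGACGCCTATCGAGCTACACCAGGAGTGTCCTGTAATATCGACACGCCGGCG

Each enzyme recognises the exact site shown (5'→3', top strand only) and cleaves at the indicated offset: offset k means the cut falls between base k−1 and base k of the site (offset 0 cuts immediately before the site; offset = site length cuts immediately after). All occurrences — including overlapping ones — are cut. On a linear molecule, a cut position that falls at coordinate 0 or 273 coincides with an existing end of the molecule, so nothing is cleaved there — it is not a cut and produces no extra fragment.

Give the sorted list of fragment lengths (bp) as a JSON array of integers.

Site scan:
  VbrI (TATCGA, off=3): starts [26, 38, 124, 193, 228, 257] → cuts [29, 41, 127, 196, 231, 260]
  KluVI (GCTACAC, off=3): starts [117, 167, 207, 234] → cuts [120, 170, 210, 237]
  JekII (GGCGACGC, off=6): starts [95, 108, 156, 199, 219] → cuts [101, 114, 162, 205, 225]
  IvoIII (GTCT, off=1): starts [12, 50, 75, 137, 187] → cuts [13, 51, 76, 138, 188]
  WciIV (ACGTCGT, off=4): starts [2, 61, 178] → cuts [6, 65, 182]

Pooled cuts: [6, 13, 29, 41, 51, 65, 76, 101, 114, 120, 127, 138, 162, 170, 182, 188, 196, 205, 210, 225, 231, 237, 260]

Fragment lengths:
  [0,6): 6 bp
  [6,13): 7 bp
  [13,29): 16 bp
  [29,41): 12 bp
  [41,51): 10 bp
  [51,65): 14 bp
  [65,76): 11 bp
  [76,101): 25 bp
  [101,114): 13 bp
  [114,120): 6 bp
  [120,127): 7 bp
  [127,138): 11 bp
  [138,162): 24 bp
  [162,170): 8 bp
  [170,182): 12 bp
  [182,188): 6 bp
  [188,196): 8 bp
  [196,205): 9 bp
  [205,210): 5 bp
  [210,225): 15 bp
  [225,231): 6 bp
  [231,237): 6 bp
  [237,260): 23 bp
  [260,273): 13 bp

[5,6,6,6,6,6,7,7,8,8,9,10,11,11,12,12,13,13,14,15,16,23,24,25]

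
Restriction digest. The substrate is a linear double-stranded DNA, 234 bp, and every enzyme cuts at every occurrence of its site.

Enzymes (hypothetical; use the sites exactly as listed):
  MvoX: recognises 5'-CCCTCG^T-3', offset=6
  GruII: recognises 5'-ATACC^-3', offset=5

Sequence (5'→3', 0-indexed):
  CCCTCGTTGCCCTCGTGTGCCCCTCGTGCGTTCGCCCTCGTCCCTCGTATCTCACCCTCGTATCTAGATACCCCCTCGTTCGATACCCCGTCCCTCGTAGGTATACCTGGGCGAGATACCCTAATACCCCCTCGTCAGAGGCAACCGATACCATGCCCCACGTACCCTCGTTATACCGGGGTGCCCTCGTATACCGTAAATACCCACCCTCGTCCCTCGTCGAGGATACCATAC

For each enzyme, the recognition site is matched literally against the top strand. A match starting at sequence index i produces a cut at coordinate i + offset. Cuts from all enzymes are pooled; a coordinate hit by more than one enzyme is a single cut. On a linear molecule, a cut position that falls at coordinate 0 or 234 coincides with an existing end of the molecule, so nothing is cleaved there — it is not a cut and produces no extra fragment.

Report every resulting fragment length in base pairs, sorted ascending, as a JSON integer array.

Per-enzyme occurrences:
  MvoX CCCTCGT/6: at [0, 9, 20, 34, 41, 54, 72, 91, 128, 164, 183, 206, 213] ⇒ [6, 15, 26, 40, 47, 60, 78, 97, 134, 170, 189, 212, 219]
  GruII ATACC/5: at [67, 82, 102, 115, 123, 147, 172, 190, 199, 225] ⇒ [72, 87, 107, 120, 128, 152, 177, 195, 204, 230]

Pooled cuts: [6, 15, 26, 40, 47, 60, 72, 78, 87, 97, 107, 120, 128, 134, 152, 170, 177, 189, 195, 204, 212, 219, 230]

Fragment lengths:
  [0,6): 6 bp
  [6,15): 9 bp
  [15,26): 11 bp
  [26,40): 14 bp
  [40,47): 7 bp
  [47,60): 13 bp
  [60,72): 12 bp
  [72,78): 6 bp
  [78,87): 9 bp
  [87,97): 10 bp
  [97,107): 10 bp
  [107,120): 13 bp
  [120,128): 8 bp
  [128,134): 6 bp
  [134,152): 18 bp
  [152,170): 18 bp
  [170,177): 7 bp
  [177,189): 12 bp
  [189,195): 6 bp
  [195,204): 9 bp
  [204,212): 8 bp
  [212,219): 7 bp
  [219,230): 11 bp
  [230,234): 4 bp

[4,6,6,6,6,7,7,7,8,8,9,9,9,10,10,11,11,12,12,13,13,14,18,18]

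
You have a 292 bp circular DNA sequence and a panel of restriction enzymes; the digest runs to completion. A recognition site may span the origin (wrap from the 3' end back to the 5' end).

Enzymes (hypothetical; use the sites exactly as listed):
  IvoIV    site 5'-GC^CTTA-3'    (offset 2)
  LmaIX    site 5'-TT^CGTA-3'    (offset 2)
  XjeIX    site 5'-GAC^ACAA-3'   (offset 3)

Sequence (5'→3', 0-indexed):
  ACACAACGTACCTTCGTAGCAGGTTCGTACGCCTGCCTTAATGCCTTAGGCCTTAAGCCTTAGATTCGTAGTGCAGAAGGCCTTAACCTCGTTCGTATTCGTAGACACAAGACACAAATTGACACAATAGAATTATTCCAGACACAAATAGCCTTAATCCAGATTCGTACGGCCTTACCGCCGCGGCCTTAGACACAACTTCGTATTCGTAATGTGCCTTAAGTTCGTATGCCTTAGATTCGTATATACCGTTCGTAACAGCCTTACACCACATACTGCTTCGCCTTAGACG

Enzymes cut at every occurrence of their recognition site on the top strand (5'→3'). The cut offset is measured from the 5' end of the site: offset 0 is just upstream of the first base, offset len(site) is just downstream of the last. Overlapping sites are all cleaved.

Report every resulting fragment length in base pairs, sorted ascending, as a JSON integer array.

Per-enzyme occurrences:
  IvoIV GCCTTA/2: at [34, 42, 49, 56, 79, 150, 171, 185, 215, 230, 260, 282] ⇒ [36, 44, 51, 58, 81, 152, 173, 187, 217, 232, 262, 284]
  LmaIX TTCGTA/2: at [12, 23, 64, 91, 97, 163, 199, 205, 223, 238, 251] ⇒ [14, 25, 66, 93, 99, 165, 201, 207, 225, 240, 253]
  XjeIX GACACAA/3: at [103, 110, 120, 140, 191, 291] ⇒ [2, 106, 113, 123, 143, 194]

Pooled cuts: [2, 14, 25, 36, 44, 51, 58, 66, 81, 93, 99, 106, 113, 123, 143, 152, 165, 173, 187, 194, 201, 207, 217, 225, 232, 240, 253, 262, 284]

Fragment lengths:
  2→14: 12 bp
  14→25: 11 bp
  25→36: 11 bp
  36→44: 8 bp
  44→51: 7 bp
  51→58: 7 bp
  58→66: 8 bp
  66→81: 15 bp
  81→93: 12 bp
  93→99: 6 bp
  99→106: 7 bp
  106→113: 7 bp
  113→123: 10 bp
  123→143: 20 bp
  143→152: 9 bp
  152→165: 13 bp
  165→173: 8 bp
  173→187: 14 bp
  187→194: 7 bp
  194→201: 7 bp
  201→207: 6 bp
  207→217: 10 bp
  217→225: 8 bp
  225→232: 7 bp
  232→240: 8 bp
  240→253: 13 bp
  253→262: 9 bp
  262→284: 22 bp
  284→2 (wrap): 292-284+2 = 10 bp

[6,6,7,7,7,7,7,7,7,8,8,8,8,8,9,9,10,10,10,11,11,12,12,13,13,14,15,20,22]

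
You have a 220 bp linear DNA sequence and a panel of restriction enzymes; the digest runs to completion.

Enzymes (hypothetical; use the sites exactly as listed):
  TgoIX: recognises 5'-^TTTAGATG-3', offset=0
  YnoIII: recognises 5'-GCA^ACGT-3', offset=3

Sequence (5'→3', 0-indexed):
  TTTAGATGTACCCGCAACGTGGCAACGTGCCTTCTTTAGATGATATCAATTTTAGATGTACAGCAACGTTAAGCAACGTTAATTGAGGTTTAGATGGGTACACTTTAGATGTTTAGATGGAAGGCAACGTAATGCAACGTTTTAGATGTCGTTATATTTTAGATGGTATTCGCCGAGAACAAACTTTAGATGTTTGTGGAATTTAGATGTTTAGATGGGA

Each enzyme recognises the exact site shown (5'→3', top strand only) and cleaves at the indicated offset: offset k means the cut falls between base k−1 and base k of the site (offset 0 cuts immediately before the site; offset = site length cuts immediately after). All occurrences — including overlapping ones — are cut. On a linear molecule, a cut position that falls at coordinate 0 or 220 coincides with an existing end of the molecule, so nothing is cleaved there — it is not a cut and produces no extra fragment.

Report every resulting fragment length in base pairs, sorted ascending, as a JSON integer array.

Per-enzyme occurrences:
  TgoIX (TTTAGATG, off=0): starts [0, 34, 50, 88, 103, 111, 140, 157, 184, 201, 209] → cuts [34, 50, 88, 103, 111, 140, 157, 184, 201, 209] (position 0 is a terminus of the linear molecule — no cut)
  YnoIII (GCAACGT, off=3): starts [13, 21, 62, 72, 123, 133] → cuts [16, 24, 65, 75, 126, 136]

Pooled cuts: [16, 24, 34, 50, 65, 75, 88, 103, 111, 126, 136, 140, 157, 184, 201, 209]

Fragment lengths:
  [0,16): 16 bp
  [16,24): 8 bp
  [24,34): 10 bp
  [34,50): 16 bp
  [50,65): 15 bp
  [65,75): 10 bp
  [75,88): 13 bp
  [88,103): 15 bp
  [103,111): 8 bp
  [111,126): 15 bp
  [126,136): 10 bp
  [136,140): 4 bp
  [140,157): 17 bp
  [157,184): 27 bp
  [184,201): 17 bp
  [201,209): 8 bp
  [209,220): 11 bp

[4,8,8,8,10,10,10,11,13,15,15,15,16,16,17,17,27]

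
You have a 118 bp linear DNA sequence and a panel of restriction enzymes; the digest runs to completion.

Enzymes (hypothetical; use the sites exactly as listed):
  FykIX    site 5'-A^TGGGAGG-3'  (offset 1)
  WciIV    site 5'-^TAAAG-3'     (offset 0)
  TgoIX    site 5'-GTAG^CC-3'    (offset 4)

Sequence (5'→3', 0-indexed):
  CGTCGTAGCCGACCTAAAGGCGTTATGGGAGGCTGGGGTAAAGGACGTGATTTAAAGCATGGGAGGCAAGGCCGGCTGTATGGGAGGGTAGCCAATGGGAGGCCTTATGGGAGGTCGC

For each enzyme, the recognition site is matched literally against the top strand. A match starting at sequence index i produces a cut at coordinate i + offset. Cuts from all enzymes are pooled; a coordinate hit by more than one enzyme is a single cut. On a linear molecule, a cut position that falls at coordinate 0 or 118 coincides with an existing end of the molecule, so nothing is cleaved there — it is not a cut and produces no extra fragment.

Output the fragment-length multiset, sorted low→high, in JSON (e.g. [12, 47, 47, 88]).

Scan for sites:
  FykIX (ATGGGAGG, off=1): starts [24, 58, 79, 94, 106] → cuts [25, 59, 80, 95, 107]
  WciIV (TAAAG, off=0): starts [14, 38, 52] → cuts [14, 38, 52]
  TgoIX (GTAGCC, off=4): starts [4, 87] → cuts [8, 91]

All cut coordinates (distinct, sorted): [8, 14, 25, 38, 52, 59, 80, 91, 95, 107]

Fragments:
  [0,8): 8 bp
  [8,14): 6 bp
  [14,25): 11 bp
  [25,38): 13 bp
  [38,52): 14 bp
  [52,59): 7 bp
  [59,80): 21 bp
  [80,91): 11 bp
  [91,95): 4 bp
  [95,107): 12 bp
  [107,118): 11 bp

[4,6,7,8,11,11,11,12,13,14,21]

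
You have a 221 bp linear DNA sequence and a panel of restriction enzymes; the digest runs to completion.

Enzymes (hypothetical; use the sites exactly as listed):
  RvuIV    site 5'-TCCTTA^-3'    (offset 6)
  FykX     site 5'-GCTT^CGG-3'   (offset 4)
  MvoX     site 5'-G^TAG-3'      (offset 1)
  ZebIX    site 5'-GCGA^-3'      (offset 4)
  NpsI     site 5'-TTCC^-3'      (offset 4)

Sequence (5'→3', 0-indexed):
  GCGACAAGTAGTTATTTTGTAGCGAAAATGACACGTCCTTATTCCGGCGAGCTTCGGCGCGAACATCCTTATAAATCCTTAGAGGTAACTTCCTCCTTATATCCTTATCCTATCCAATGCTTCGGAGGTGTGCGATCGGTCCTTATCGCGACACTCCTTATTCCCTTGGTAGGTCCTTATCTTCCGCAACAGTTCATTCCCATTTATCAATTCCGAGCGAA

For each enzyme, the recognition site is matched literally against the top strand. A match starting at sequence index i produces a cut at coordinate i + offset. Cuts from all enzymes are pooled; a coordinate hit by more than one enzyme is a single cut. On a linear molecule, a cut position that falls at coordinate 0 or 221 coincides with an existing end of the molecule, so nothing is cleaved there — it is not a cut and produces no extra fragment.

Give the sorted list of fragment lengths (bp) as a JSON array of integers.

[1,4,4,4,4,4,5,5,6,6,6,6,6,8,8,9,9,10,10,10,11,12,13,14,15,15,16]

Per-enzyme occurrences:
  RvuIV (TCCTTA, off=6): starts [35, 65, 75, 93, 101, 139, 154, 173] → cuts [41, 71, 81, 99, 107, 145, 160, 179]
  FykX (GCTTCGG, off=4): starts [50, 118] → cuts [54, 122]
  MvoX (GTAG, off=1): starts [7, 18, 168] → cuts [8, 19, 169]
  ZebIX (GCGA, off=4): starts [0, 21, 46, 58, 131, 147, 216] → cuts [4, 25, 50, 62, 135, 151, 220]
  NpsI (TTCC, off=4): starts [41, 89, 160, 181, 196, 210] → cuts [45, 93, 164, 185, 200, 214]

All cut coordinates (distinct, sorted): [4, 8, 19, 25, 41, 45, 50, 54, 62, 71, 81, 93, 99, 107, 122, 135, 145, 151, 160, 164, 169, 179, 185, 200, 214, 220]

Fragment lengths:
  [0,4): 4 bp
  [4,8): 4 bp
  [8,19): 11 bp
  [19,25): 6 bp
  [25,41): 16 bp
  [41,45): 4 bp
  [45,50): 5 bp
  [50,54): 4 bp
  [54,62): 8 bp
  [62,71): 9 bp
  [71,81): 10 bp
  [81,93): 12 bp
  [93,99): 6 bp
  [99,107): 8 bp
  [107,122): 15 bp
  [122,135): 13 bp
  [135,145): 10 bp
  [145,151): 6 bp
  [151,160): 9 bp
  [160,164): 4 bp
  [164,169): 5 bp
  [169,179): 10 bp
  [179,185): 6 bp
  [185,200): 15 bp
  [200,214): 14 bp
  [214,220): 6 bp
  [220,221): 1 bp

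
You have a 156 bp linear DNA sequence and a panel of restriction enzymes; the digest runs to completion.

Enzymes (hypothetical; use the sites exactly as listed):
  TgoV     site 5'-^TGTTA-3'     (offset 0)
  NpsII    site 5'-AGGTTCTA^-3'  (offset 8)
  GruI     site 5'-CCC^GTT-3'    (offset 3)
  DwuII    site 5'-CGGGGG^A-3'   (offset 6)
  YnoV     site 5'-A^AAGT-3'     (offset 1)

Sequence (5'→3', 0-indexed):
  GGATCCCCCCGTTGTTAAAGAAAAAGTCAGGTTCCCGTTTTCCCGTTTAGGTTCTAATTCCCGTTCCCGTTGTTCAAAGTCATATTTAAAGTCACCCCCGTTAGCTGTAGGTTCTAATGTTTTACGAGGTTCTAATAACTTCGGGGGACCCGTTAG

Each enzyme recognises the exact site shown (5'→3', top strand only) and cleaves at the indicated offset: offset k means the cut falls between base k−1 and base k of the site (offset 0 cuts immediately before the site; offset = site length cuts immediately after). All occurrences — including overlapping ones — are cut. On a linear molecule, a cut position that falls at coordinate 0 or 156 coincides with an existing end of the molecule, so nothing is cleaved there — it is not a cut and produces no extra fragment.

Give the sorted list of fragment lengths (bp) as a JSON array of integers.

[2,4,5,6,6,8,8,10,11,11,12,12,13,13,17,18]

Per-enzyme occurrences:
  TgoV (TGTTA, off=0): starts [12] → cuts [12]
  NpsII (AGGTTCTA, off=8): starts [48, 108, 126] → cuts [56, 116, 134]
  GruI (CCCGTT, off=3): starts [7, 33, 41, 59, 65, 96, 148] → cuts [10, 36, 44, 62, 68, 99, 151]
  DwuII (CGGGGGA, off=6): starts [141] → cuts [147]
  YnoV (AAAGT, off=1): starts [22, 75, 87] → cuts [23, 76, 88]

All cut coordinates (distinct, sorted): [10, 12, 23, 36, 44, 56, 62, 68, 76, 88, 99, 116, 134, 147, 151]

Fragments:
  [0,10): 10 bp
  [10,12): 2 bp
  [12,23): 11 bp
  [23,36): 13 bp
  [36,44): 8 bp
  [44,56): 12 bp
  [56,62): 6 bp
  [62,68): 6 bp
  [68,76): 8 bp
  [76,88): 12 bp
  [88,99): 11 bp
  [99,116): 17 bp
  [116,134): 18 bp
  [134,147): 13 bp
  [147,151): 4 bp
  [151,156): 5 bp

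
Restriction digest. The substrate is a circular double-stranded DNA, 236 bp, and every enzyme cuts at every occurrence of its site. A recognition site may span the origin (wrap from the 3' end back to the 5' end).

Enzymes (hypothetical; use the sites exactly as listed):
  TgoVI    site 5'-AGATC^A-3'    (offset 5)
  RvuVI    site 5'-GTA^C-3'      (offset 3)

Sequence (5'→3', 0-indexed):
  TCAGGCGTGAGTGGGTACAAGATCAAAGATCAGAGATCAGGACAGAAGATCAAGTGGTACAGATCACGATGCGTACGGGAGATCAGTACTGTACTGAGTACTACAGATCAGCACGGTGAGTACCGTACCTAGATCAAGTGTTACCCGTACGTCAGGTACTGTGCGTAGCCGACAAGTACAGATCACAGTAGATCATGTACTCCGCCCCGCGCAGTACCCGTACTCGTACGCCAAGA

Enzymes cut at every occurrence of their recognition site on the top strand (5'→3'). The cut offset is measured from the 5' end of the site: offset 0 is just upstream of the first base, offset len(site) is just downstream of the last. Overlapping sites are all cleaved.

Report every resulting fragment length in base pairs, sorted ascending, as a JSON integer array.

Scan for sites:
  TgoVI (AGATCA, off=5): starts [19, 26, 33, 46, 60, 79, 104, 130, 179, 189, 233] → cuts [2, 24, 31, 38, 51, 65, 84, 109, 135, 184, 194]
  RvuVI (GTAC, off=3): starts [14, 56, 72, 85, 90, 97, 119, 124, 146, 155, 175, 196, 213, 219, 225] → cuts [17, 59, 75, 88, 93, 100, 122, 127, 149, 158, 178, 199, 216, 222, 228]

Pooled cuts: [2, 17, 24, 31, 38, 51, 59, 65, 75, 84, 88, 93, 100, 109, 122, 127, 135, 149, 158, 178, 184, 194, 199, 216, 222, 228]

Fragments:
  2→17: 15 bp
  17→24: 7 bp
  24→31: 7 bp
  31→38: 7 bp
  38→51: 13 bp
  51→59: 8 bp
  59→65: 6 bp
  65→75: 10 bp
  75→84: 9 bp
  84→88: 4 bp
  88→93: 5 bp
  93→100: 7 bp
  100→109: 9 bp
  109→122: 13 bp
  122→127: 5 bp
  127→135: 8 bp
  135→149: 14 bp
  149→158: 9 bp
  158→178: 20 bp
  178→184: 6 bp
  184→194: 10 bp
  194→199: 5 bp
  199→216: 17 bp
  216→222: 6 bp
  222→228: 6 bp
  228→2 (wrap): 236-228+2 = 10 bp

[4,5,5,5,6,6,6,6,7,7,7,7,8,8,9,9,9,10,10,10,13,13,14,15,17,20]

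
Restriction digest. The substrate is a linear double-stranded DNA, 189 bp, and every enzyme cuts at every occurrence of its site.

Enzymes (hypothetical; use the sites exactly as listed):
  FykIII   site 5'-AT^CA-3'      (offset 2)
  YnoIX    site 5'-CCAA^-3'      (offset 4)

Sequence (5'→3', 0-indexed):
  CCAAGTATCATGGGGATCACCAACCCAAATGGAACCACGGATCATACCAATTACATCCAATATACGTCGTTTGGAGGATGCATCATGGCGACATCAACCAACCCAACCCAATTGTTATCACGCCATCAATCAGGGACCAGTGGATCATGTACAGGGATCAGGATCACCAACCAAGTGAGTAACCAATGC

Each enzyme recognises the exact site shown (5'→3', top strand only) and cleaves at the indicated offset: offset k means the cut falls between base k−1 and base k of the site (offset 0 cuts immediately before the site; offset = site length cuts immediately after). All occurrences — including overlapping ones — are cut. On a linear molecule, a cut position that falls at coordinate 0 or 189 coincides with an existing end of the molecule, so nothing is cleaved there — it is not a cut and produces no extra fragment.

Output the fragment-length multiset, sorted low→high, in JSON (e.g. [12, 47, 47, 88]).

[3,4,4,4,4,5,5,5,6,6,6,7,7,8,8,9,10,11,12,13,14,15,23]

Per-enzyme occurrences:
  FykIII (ATCA, off=2): starts [6, 15, 40, 81, 92, 116, 124, 128, 143, 156, 162] → cuts [8, 17, 42, 83, 94, 118, 126, 130, 145, 158, 164]
  YnoIX (CCAA, off=4): starts [0, 19, 24, 46, 56, 97, 102, 107, 166, 170, 182] → cuts [4, 23, 28, 50, 60, 101, 106, 111, 170, 174, 186]

Pooled cuts: [4, 8, 17, 23, 28, 42, 50, 60, 83, 94, 101, 106, 111, 118, 126, 130, 145, 158, 164, 170, 174, 186]

Fragments:
  [0,4): 4 bp
  [4,8): 4 bp
  [8,17): 9 bp
  [17,23): 6 bp
  [23,28): 5 bp
  [28,42): 14 bp
  [42,50): 8 bp
  [50,60): 10 bp
  [60,83): 23 bp
  [83,94): 11 bp
  [94,101): 7 bp
  [101,106): 5 bp
  [106,111): 5 bp
  [111,118): 7 bp
  [118,126): 8 bp
  [126,130): 4 bp
  [130,145): 15 bp
  [145,158): 13 bp
  [158,164): 6 bp
  [164,170): 6 bp
  [170,174): 4 bp
  [174,186): 12 bp
  [186,189): 3 bp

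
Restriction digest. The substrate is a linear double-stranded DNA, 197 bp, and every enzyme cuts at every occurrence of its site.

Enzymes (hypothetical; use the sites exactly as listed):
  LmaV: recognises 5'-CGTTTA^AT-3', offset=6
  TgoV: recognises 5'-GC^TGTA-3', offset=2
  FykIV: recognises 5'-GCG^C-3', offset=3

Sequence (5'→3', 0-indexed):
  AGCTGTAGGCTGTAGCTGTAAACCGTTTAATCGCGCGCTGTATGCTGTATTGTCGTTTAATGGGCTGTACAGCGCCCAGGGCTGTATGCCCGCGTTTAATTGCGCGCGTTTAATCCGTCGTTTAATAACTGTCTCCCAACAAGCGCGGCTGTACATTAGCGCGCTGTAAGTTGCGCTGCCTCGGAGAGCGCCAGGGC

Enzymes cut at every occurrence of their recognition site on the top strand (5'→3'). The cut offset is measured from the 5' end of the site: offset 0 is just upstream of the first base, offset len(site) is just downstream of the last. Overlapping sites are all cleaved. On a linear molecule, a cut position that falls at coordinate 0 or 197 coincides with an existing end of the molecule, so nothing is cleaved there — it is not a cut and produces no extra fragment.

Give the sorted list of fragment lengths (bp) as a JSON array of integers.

[1,1,2,2,2,3,4,6,6,6,6,6,7,7,7,8,9,11,12,12,13,14,15,16,21]

Per-enzyme occurrences:
  LmaV CGTTTAAT/6: at [23, 53, 92, 106, 118] ⇒ [29, 59, 98, 112, 124]
  TgoV GCTGTA/2: at [1, 8, 14, 36, 43, 63, 80, 147, 162] ⇒ [3, 10, 16, 38, 45, 65, 82, 149, 164]
  FykIV GCGC/3: at [32, 34, 71, 101, 103, 142, 158, 160, 172, 187] ⇒ [35, 37, 74, 104, 106, 145, 161, 163, 175, 190]

All cut coordinates (distinct, sorted): [3, 10, 16, 29, 35, 37, 38, 45, 59, 65, 74, 82, 98, 104, 106, 112, 124, 145, 149, 161, 163, 164, 175, 190]

Fragments:
  [0,3): 3 bp
  [3,10): 7 bp
  [10,16): 6 bp
  [16,29): 13 bp
  [29,35): 6 bp
  [35,37): 2 bp
  [37,38): 1 bp
  [38,45): 7 bp
  [45,59): 14 bp
  [59,65): 6 bp
  [65,74): 9 bp
  [74,82): 8 bp
  [82,98): 16 bp
  [98,104): 6 bp
  [104,106): 2 bp
  [106,112): 6 bp
  [112,124): 12 bp
  [124,145): 21 bp
  [145,149): 4 bp
  [149,161): 12 bp
  [161,163): 2 bp
  [163,164): 1 bp
  [164,175): 11 bp
  [175,190): 15 bp
  [190,197): 7 bp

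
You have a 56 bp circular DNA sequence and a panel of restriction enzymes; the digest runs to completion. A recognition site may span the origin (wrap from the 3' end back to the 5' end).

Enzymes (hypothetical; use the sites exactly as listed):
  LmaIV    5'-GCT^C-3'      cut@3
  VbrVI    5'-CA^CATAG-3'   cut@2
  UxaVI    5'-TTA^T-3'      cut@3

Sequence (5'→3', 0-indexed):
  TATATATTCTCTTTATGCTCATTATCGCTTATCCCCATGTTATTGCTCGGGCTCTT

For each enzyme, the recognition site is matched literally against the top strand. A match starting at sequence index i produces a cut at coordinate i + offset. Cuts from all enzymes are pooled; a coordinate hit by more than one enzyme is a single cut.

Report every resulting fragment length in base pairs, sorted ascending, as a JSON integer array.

[4,5,5,5,6,7,11,13]

Scan for sites:
  LmaIV (GCTC, off=3): starts [16, 44, 50] → cuts [19, 47, 53]
  VbrVI (CACATAG, off=2): no sites
  UxaVI (TTAT, off=3): starts [12, 21, 28, 39, 55] → cuts [2, 15, 24, 31, 42]

Pooled cuts: [2, 15, 19, 24, 31, 42, 47, 53]

Fragments:
  2→15: 13 bp
  15→19: 4 bp
  19→24: 5 bp
  24→31: 7 bp
  31→42: 11 bp
  42→47: 5 bp
  47→53: 6 bp
  53→2 (wrap): 56-53+2 = 5 bp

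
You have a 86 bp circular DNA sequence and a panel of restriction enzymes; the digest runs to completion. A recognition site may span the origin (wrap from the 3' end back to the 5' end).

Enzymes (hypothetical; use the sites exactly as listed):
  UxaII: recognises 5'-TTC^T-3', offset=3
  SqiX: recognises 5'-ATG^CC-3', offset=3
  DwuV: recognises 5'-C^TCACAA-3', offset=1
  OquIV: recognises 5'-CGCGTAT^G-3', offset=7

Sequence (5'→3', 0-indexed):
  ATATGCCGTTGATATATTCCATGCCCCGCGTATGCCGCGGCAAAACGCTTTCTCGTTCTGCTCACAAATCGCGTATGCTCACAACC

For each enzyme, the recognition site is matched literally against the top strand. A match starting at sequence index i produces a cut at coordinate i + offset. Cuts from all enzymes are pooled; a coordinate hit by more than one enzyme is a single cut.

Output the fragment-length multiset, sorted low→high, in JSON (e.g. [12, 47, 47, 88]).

[1,2,3,6,10,13,15,18,18]

Site scan:
  UxaII (TTCT, off=3): starts [49, 55] → cuts [52, 58]
  SqiX (ATGCC, off=3): starts [2, 20, 31] → cuts [5, 23, 34]
  DwuV (CTCACAA, off=1): starts [60, 77] → cuts [61, 78]
  OquIV (CGCGTATG, off=7): starts [26, 69] → cuts [33, 76]

Pooled cuts: [5, 23, 33, 34, 52, 58, 61, 76, 78]

Fragments:
  5→23: 18 bp
  23→33: 10 bp
  33→34: 1 bp
  34→52: 18 bp
  52→58: 6 bp
  58→61: 3 bp
  61→76: 15 bp
  76→78: 2 bp
  78→5 (wrap): 86-78+5 = 13 bp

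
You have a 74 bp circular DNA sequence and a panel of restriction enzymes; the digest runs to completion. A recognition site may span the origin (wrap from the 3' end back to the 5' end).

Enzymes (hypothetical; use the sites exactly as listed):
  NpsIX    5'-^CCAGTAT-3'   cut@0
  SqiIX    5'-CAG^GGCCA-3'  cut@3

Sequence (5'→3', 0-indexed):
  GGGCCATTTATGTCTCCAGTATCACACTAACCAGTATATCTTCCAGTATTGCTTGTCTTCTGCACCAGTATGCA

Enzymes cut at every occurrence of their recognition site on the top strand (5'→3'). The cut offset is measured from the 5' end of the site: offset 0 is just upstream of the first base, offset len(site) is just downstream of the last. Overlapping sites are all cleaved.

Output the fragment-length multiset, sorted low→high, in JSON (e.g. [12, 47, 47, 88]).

Scan for sites:
  NpsIX (CCAGTAT, off=0): starts [15, 30, 42, 64] → cuts [15, 30, 42, 64]
  SqiIX (CAGGGCCA, off=3): starts [72] → cuts [1]

All cut coordinates (distinct, sorted): [1, 15, 30, 42, 64]

Fragment lengths:
  1→15: 14 bp
  15→30: 15 bp
  30→42: 12 bp
  42→64: 22 bp
  64→1 (wrap): 74-64+1 = 11 bp

[11,12,14,15,22]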